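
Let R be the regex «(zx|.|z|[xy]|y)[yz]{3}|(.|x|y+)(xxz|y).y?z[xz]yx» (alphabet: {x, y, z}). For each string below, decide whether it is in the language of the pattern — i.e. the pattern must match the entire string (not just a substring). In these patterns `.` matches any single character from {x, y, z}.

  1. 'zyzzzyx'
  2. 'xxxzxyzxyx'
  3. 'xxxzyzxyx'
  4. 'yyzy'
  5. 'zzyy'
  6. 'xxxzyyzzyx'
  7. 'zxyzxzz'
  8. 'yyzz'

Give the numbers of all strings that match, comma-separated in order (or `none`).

1, 2, 3, 4, 5, 6, 8

1 → match
2 → match
3 → match
4 → match
5 → match
6 → match
7 → no match
8 → match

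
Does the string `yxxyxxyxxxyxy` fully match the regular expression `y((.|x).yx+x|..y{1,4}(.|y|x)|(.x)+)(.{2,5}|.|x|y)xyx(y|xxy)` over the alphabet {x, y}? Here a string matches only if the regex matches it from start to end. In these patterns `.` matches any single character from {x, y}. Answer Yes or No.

Yes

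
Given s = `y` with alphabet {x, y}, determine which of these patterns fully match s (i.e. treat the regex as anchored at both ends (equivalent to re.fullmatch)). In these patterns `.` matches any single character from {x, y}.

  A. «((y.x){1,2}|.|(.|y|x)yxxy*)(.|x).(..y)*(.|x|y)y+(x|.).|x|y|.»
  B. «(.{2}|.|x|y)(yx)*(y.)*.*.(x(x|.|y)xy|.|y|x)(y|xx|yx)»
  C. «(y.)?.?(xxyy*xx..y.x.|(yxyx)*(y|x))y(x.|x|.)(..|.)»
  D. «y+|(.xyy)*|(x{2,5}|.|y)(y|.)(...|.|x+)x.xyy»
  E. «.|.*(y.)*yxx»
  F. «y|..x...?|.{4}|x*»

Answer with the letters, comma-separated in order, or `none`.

A, D, E, F

A → match
B → no match
C → no match
D → match
E → match
F → match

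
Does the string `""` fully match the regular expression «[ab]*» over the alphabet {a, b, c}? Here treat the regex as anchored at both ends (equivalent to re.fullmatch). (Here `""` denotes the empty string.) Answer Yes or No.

Yes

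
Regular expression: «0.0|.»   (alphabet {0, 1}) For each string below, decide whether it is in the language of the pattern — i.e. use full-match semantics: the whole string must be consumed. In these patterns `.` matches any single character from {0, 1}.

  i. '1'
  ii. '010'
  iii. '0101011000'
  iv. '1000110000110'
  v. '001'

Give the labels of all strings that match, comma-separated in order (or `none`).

i, ii

i → match
ii → match
iii → no match
iv → no match
v → no match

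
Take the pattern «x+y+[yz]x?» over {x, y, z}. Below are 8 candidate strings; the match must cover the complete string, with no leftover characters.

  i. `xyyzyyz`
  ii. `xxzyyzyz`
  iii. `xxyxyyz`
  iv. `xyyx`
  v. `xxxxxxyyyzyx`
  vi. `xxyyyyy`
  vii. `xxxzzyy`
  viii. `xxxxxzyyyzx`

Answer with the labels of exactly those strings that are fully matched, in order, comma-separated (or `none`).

iv, vi

i → no match
ii → no match
iii → no match
iv → match
v → no match
vi → match
vii → no match
viii → no match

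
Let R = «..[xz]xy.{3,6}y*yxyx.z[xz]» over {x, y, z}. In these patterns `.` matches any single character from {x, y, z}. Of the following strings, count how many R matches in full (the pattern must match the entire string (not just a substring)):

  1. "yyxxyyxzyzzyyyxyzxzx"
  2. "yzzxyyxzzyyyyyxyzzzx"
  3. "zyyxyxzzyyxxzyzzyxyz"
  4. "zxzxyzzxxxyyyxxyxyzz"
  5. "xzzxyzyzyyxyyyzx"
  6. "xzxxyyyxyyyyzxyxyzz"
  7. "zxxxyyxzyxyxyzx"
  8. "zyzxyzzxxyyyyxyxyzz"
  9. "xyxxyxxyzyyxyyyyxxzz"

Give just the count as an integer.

2

1 → no match
2 → no match
3 → no match
4 → no match
5 → no match
6 → no match
7 → match
8 → match
9 → no match
Total matched: 2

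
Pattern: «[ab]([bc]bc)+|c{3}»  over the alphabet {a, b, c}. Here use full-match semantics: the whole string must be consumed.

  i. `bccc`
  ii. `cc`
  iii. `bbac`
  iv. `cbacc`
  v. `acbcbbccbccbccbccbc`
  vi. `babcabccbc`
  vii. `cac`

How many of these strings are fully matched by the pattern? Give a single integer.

i. `bccc` → no match
ii. `cc` → no match
iii. `bbac` → no match
iv. `cbacc` → no match
v → match
vi. `babcabccbc` → no match
vii. `cac` → no match
Total matched: 1

1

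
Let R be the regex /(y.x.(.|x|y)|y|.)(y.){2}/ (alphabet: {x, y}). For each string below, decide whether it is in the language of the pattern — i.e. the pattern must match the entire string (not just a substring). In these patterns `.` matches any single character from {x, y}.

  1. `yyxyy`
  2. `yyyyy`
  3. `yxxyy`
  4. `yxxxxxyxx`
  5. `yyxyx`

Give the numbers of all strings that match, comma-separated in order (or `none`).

1. `yyxyy` → match
2. `yyyyy` → match
3. `yxxyy` → no match
4. `yxxxxxyxx` → no match
5. `yyxyx` → match

1, 2, 5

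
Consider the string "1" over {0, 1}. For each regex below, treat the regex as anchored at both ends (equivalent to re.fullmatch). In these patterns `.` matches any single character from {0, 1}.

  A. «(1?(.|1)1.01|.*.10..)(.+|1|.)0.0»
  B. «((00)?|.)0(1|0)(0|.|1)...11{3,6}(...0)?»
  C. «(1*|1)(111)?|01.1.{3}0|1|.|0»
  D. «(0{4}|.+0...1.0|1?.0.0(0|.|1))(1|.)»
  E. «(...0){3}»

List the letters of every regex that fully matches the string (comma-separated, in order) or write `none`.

C

A → no match — must end with "0"
B → no match
C → match
D → no match
E → no match — must end with "0"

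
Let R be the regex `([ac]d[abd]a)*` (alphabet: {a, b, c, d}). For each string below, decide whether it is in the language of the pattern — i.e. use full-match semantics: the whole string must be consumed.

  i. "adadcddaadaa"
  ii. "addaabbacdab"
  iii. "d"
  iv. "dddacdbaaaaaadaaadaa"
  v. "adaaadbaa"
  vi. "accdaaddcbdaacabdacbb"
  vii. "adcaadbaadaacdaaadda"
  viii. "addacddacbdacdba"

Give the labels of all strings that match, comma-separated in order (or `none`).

none

i → no match
ii → no match
iii → no match
iv → no match
v → no match
vi → no match
vii → no match
viii → no match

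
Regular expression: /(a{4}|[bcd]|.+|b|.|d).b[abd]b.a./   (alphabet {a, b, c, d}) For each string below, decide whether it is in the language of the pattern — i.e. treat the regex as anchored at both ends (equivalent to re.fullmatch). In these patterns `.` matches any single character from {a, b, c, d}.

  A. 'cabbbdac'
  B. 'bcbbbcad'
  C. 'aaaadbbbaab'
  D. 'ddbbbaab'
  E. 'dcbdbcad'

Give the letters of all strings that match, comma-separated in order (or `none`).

A, B, C, D, E

A. 'cabbbdac' → match
B. 'bcbbbcad' → match
C. 'aaaadbbbaab' → match
D. 'ddbbbaab' → match
E. 'dcbdbcad' → match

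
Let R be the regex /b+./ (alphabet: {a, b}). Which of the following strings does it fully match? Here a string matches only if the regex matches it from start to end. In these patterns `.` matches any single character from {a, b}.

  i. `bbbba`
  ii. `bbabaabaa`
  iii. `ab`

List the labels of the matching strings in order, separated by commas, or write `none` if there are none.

i → match
ii → no match
iii → no match — must start with `b`

i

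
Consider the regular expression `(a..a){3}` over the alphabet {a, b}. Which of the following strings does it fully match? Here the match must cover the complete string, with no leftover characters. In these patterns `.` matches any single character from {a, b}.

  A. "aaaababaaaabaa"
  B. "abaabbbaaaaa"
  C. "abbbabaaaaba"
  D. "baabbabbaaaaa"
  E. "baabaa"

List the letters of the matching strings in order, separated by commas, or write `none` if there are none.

none

A → no match
B → no match
C → no match
D → no match — must start with "a"
E → no match — must start with "a"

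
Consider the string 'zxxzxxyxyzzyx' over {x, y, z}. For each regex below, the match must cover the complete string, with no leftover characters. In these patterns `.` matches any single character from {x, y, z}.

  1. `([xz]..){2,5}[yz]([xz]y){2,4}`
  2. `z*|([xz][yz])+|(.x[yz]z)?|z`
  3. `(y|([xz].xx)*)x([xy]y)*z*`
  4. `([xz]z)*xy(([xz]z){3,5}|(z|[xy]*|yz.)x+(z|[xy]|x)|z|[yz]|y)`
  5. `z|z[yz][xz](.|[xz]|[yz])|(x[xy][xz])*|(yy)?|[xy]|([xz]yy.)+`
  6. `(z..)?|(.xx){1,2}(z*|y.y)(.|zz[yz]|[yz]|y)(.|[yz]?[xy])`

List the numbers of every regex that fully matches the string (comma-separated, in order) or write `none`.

1 → no match — must end with 'y'
2 → no match
3 → no match
4 → no match
5 → no match
6 → match

6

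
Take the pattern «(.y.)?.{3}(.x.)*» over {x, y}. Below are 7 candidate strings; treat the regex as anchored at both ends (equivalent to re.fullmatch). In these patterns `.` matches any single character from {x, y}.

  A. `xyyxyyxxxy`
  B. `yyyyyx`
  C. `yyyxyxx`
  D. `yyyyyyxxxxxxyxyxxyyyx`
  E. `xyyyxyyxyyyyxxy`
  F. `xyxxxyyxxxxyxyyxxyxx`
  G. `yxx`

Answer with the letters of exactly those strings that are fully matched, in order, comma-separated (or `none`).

B, G

A. `xyyxyyxxxy` → no match
B. `yyyyyx` → match
C. `yyyxyxx` → no match
D → no match
E → no match
F → no match
G. `yxx` → match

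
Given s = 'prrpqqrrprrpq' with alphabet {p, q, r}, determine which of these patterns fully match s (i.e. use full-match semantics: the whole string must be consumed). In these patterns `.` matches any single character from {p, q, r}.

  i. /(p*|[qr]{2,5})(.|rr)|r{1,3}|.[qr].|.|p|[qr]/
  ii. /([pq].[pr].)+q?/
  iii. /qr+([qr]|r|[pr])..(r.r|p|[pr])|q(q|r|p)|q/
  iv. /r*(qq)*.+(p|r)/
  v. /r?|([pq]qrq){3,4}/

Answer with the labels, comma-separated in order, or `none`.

i → no match
ii → match
iii → no match
iv → no match
v → no match

ii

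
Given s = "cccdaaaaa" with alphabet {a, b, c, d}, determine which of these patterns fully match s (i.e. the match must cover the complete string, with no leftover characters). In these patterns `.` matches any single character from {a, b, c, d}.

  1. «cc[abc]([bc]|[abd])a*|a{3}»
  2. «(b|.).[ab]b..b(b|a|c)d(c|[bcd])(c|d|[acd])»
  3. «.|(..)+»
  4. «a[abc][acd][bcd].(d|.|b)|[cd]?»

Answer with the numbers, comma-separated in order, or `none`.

1

1 → match
2 → no match
3 → no match
4 → no match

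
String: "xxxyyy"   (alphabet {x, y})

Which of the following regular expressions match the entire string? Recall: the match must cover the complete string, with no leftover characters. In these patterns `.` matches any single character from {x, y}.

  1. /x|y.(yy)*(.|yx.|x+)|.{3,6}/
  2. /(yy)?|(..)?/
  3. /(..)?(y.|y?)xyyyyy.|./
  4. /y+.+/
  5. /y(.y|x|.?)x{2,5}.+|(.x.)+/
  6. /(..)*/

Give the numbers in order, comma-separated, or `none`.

1 → match
2 → no match
3 → no match
4 → no match — must start with "y"
5 → no match
6 → match

1, 6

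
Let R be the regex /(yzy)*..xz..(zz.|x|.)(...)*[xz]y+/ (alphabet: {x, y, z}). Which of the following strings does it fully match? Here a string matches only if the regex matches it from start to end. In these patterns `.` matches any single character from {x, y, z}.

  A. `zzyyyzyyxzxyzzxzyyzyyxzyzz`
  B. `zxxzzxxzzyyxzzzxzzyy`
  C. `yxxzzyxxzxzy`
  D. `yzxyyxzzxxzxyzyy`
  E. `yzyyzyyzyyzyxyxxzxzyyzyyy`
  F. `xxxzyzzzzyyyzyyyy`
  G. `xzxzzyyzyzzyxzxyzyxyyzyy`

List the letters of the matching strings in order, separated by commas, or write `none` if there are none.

C, F

A → no match — must end with `y`
B → no match
C → match
D → no match
E → no match
F → match
G → no match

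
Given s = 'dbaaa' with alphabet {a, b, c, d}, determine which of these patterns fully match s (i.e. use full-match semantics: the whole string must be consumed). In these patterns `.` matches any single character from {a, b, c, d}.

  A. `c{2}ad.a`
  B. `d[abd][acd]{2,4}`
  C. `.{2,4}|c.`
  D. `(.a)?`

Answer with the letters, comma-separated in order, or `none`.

A → no match — must start with 'c'
B → match
C → no match
D → no match

B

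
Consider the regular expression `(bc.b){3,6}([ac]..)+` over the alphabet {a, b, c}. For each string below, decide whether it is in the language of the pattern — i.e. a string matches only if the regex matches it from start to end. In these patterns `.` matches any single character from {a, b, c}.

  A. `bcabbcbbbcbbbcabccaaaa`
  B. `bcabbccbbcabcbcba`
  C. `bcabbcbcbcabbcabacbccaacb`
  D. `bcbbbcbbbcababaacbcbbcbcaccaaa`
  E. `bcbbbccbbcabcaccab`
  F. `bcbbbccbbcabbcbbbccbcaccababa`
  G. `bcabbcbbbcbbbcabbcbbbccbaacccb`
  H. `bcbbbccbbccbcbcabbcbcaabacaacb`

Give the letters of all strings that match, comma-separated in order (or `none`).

A → match
B → no match
C → no match
D → match
E → match
F → match
G → match
H → match

A, D, E, F, G, H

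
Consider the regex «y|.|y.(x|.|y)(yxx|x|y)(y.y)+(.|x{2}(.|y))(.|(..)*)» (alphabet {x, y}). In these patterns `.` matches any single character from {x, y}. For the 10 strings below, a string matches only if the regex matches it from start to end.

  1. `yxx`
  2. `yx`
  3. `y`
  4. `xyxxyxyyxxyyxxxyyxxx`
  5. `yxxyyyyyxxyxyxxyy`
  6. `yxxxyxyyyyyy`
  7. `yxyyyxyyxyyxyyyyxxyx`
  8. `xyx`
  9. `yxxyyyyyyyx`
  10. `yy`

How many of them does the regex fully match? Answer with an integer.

4

1 → no match
2 → no match
3 → match
4 → no match
5 → no match
6 → match
7 → match
8 → no match
9 → match
10 → no match
Total matched: 4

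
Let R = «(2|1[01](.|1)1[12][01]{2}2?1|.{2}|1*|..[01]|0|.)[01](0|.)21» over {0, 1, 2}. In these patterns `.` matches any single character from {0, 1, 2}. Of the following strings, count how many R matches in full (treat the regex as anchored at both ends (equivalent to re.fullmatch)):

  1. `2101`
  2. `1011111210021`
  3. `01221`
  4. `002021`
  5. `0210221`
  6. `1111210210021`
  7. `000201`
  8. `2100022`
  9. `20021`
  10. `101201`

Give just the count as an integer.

5

1. `2101` → no match — must end with `21`
2 → match
3. `01221` → match
4. `002021` → no match
5. `0210221` → match
6 → match
7. `000201` → no match — must end with `21`
8. `2100022` → no match — must end with `21`
9. `20021` → match
10. `101201` → no match — must end with `21`
Total matched: 5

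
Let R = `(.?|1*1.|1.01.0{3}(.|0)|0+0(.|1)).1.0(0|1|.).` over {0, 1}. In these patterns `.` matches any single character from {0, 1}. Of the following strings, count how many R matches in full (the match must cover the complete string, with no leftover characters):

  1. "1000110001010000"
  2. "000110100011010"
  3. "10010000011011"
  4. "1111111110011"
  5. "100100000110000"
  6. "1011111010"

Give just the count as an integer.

1 → no match
2 → no match
3 → no match
4 → match
5 → match
6 → no match
Total matched: 2

2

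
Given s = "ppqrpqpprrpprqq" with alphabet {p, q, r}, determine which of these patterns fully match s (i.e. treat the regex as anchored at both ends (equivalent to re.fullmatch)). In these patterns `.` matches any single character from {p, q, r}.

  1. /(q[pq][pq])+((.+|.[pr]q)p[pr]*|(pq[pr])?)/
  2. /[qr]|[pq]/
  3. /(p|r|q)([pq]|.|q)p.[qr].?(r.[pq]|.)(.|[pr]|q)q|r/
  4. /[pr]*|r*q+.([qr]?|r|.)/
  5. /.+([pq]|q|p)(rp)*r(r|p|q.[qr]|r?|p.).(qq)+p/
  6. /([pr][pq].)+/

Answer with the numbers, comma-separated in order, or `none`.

1 → no match — must start with "q"
2 → no match
3 → no match
4 → no match
5 → no match — must end with "qqp"
6 → match

6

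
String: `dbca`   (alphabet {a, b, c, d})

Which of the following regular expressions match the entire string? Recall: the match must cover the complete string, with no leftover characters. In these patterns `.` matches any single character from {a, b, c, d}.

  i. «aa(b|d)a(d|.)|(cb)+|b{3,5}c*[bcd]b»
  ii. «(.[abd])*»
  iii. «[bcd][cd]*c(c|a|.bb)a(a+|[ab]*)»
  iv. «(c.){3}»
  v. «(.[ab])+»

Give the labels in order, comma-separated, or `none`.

ii, v

i → no match
ii → match
iii → no match
iv → no match — must start with `c`
v → match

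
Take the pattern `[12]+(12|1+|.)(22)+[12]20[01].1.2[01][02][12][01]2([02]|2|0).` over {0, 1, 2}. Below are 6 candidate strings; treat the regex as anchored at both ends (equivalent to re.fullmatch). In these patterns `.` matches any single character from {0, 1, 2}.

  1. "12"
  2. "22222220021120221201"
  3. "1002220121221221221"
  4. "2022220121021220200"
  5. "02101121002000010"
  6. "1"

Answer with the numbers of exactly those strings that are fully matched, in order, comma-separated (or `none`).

2, 4

1. "12" → no match
2 → match
3 → no match
4 → match
5 → no match
6. "1" → no match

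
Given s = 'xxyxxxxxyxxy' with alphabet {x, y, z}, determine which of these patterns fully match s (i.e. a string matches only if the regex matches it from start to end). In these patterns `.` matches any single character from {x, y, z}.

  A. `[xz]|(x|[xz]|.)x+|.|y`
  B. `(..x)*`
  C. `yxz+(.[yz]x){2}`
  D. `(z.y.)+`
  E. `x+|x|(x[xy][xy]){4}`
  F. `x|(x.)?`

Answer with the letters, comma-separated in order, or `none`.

E

A → no match
B → no match
C → no match — must start with 'yxz'
D → no match — must start with 'z'
E → match
F → no match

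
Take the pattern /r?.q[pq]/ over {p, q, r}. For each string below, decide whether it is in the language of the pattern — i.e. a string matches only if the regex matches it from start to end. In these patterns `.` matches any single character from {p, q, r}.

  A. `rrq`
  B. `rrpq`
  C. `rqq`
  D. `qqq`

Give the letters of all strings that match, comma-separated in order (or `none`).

A → no match
B → no match
C → match
D → match

C, D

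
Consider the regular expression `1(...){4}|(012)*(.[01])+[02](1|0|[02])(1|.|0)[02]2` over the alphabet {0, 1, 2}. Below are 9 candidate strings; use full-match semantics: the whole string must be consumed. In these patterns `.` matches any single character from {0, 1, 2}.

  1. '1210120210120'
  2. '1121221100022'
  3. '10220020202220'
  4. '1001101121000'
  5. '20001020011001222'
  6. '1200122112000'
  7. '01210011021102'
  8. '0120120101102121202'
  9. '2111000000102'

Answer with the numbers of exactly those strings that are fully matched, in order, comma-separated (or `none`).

1, 2, 4, 5, 6, 7, 8, 9

1 → match
2 → match
3 → no match
4 → match
5 → match
6 → match
7 → match
8 → match
9 → match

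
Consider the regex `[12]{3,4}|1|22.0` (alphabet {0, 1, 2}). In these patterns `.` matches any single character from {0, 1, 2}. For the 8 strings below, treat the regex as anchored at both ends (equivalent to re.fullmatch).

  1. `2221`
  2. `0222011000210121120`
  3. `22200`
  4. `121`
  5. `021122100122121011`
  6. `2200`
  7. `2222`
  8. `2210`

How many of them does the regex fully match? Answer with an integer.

1 → match
2 → no match
3 → no match
4 → match
5 → no match
6 → match
7 → match
8 → match
Total matched: 5

5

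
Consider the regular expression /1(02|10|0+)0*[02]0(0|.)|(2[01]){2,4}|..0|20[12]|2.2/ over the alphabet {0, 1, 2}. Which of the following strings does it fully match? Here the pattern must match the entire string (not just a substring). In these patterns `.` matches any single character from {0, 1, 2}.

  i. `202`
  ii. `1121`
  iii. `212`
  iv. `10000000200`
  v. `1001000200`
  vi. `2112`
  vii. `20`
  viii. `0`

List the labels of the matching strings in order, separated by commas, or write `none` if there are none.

i. `202` → match
ii. `1121` → no match
iii. `212` → match
iv. `10000000200` → match
v. `1001000200` → no match
vi. `2112` → no match
vii. `20` → no match
viii. `0` → no match

i, iii, iv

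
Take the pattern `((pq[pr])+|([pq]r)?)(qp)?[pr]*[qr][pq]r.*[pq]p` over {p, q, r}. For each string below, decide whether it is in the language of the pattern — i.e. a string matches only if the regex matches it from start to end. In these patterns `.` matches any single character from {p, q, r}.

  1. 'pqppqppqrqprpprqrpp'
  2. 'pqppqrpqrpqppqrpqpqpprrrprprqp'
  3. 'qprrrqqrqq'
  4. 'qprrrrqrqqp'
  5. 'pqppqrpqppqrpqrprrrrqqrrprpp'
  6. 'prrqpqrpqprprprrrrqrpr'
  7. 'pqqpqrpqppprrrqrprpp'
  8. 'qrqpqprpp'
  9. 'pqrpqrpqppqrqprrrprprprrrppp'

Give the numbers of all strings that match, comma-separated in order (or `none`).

1, 2, 4, 5, 8, 9

1 → match
2 → match
3 → no match — must end with 'p'
4 → match
5 → match
6 → no match — must end with 'p'
7 → no match
8 → match
9 → match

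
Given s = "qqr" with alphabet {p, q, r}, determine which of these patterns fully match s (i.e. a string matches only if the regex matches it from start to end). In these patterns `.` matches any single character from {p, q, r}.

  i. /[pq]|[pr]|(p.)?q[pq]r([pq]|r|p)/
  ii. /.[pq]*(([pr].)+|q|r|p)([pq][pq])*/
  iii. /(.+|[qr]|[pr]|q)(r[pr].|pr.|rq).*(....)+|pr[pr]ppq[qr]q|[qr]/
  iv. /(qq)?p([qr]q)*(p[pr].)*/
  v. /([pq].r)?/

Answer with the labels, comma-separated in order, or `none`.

ii, v

i → no match
ii → match
iii → no match
iv → no match
v → match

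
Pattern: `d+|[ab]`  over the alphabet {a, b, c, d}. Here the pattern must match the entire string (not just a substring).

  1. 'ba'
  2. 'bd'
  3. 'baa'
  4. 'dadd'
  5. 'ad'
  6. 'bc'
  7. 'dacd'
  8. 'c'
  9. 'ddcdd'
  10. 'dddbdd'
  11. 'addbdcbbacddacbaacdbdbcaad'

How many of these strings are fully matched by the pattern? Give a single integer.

1 → no match
2 → no match
3 → no match
4 → no match
5 → no match
6 → no match
7 → no match
8 → no match
9 → no match
10 → no match
11 → no match
Total matched: 0

0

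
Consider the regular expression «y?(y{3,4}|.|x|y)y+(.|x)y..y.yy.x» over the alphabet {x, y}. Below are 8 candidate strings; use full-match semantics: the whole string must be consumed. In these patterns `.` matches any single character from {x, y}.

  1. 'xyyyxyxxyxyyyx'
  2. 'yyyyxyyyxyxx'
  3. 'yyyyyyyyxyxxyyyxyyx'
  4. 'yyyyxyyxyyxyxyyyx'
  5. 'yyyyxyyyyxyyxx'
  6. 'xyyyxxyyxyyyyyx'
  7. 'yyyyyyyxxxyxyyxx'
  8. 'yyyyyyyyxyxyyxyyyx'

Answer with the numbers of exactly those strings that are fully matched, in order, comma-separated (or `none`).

1 → match
2 → no match
3 → no match
4 → no match
5 → match
6 → no match
7 → no match
8 → match

1, 5, 8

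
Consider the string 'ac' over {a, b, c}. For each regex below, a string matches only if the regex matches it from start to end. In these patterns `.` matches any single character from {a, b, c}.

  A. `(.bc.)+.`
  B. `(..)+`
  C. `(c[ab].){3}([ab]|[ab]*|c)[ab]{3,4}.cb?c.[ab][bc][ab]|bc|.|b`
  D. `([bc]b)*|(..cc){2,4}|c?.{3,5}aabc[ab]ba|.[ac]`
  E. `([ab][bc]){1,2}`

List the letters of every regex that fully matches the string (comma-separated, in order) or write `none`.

A → no match
B → match
C → no match
D → match
E → match

B, D, E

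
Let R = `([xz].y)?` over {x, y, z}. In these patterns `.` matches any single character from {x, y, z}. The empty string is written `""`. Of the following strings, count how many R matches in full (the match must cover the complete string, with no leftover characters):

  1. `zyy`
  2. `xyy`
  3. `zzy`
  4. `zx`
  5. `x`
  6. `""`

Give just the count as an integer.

4

1 → match
2 → match
3 → match
4 → no match
5 → no match
6 → match
Total matched: 4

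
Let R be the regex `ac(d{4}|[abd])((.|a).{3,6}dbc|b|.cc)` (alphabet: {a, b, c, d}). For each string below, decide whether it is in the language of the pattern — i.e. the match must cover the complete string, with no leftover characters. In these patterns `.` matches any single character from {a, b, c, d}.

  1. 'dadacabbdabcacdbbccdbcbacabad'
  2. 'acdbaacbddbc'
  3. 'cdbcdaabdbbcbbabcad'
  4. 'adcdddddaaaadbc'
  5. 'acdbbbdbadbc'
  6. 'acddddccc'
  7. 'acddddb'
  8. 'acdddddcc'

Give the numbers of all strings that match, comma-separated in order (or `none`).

2, 5, 6, 7, 8

1 → no match — must start with 'ac'
2 → match
3 → no match — must start with 'ac'
4 → no match — must start with 'ac'
5 → match
6 → match
7 → match
8 → match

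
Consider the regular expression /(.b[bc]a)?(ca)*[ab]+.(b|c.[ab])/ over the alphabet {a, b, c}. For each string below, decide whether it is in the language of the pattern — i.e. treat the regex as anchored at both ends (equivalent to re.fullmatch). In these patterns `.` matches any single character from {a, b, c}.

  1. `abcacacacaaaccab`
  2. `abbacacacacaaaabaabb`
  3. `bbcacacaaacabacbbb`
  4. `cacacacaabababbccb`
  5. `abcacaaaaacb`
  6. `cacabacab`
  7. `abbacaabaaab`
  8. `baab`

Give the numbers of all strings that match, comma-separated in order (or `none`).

1 → match
2 → match
3 → no match
4 → match
5 → match
6 → match
7 → match
8 → match

1, 2, 4, 5, 6, 7, 8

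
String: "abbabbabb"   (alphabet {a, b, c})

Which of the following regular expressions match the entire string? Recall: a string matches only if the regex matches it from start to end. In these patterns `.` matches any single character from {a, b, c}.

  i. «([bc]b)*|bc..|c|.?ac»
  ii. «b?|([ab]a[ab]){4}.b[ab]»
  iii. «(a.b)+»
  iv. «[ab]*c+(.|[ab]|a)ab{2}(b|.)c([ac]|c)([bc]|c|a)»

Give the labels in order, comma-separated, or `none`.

iii

i → no match
ii → no match
iii → match
iv → no match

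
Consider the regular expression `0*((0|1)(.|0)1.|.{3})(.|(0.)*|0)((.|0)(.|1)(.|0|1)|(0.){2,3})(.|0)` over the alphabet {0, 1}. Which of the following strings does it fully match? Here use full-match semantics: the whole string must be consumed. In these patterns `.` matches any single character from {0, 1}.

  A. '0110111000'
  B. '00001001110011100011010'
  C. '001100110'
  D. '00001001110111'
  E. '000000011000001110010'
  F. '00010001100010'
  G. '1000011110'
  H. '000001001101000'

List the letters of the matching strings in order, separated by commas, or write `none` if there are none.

A. '0110111000' → no match
B → no match
C. '001100110' → match
D → no match
E → no match
F → no match
G. '1000011110' → no match
H → no match

C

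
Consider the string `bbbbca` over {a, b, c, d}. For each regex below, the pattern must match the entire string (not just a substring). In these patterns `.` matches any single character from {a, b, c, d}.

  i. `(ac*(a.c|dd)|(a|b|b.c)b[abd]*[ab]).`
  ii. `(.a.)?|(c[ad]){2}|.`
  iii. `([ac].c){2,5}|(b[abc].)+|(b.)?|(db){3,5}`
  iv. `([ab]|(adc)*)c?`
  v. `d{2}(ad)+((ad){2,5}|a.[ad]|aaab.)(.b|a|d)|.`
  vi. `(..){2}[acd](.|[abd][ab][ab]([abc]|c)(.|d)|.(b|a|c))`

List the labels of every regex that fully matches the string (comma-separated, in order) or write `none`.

iii, vi

i → no match
ii → no match
iii → match
iv → no match
v → no match
vi → match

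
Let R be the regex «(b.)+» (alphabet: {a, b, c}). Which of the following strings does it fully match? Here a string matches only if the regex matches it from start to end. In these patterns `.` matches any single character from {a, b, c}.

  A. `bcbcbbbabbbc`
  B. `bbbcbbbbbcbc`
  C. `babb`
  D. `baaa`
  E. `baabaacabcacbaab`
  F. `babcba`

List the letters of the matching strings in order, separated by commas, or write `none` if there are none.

A, B, C, F

A → match
B → match
C → match
D → no match
E → no match
F → match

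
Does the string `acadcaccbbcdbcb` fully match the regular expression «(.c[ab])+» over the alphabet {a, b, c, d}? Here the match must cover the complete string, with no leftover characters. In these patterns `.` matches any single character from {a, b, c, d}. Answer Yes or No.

No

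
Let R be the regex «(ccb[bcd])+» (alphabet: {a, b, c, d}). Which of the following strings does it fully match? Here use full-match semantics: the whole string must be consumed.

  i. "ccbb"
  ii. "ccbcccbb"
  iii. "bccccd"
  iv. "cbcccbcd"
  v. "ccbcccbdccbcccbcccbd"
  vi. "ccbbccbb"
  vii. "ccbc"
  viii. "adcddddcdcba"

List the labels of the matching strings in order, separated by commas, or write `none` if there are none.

i → match
ii → match
iii → no match — must start with "ccb"
iv → no match — must start with "ccb"
v → match
vi → match
vii → match
viii → no match — must start with "ccb"

i, ii, v, vi, vii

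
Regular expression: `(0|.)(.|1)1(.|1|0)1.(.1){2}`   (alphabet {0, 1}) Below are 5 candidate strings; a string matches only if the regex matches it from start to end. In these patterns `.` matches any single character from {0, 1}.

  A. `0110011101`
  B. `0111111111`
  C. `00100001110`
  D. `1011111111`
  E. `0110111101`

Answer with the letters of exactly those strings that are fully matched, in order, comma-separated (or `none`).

A → no match
B → match
C → no match — must end with `1`
D → match
E → match

B, D, E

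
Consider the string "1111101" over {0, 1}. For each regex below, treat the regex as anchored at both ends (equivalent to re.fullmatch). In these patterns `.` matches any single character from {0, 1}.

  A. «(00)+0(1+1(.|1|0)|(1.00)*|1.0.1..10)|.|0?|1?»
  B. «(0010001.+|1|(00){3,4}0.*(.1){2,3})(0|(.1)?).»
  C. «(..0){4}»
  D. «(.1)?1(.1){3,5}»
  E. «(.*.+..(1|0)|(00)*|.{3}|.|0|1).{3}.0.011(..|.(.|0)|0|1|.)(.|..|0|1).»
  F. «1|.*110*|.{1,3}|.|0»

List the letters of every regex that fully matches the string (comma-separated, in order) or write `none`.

A → no match
B → no match
C → no match — must end with "0"
D → match
E → no match
F → no match

D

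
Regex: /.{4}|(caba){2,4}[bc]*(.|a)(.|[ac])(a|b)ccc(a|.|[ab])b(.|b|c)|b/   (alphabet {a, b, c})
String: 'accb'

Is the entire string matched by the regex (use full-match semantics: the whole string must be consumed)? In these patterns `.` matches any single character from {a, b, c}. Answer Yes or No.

Yes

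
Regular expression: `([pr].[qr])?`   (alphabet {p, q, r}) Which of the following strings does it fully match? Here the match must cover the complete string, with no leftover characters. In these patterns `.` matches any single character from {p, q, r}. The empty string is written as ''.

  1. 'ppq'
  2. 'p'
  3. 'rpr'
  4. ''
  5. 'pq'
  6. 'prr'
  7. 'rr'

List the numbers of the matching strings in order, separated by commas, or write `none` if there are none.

1, 3, 4, 6

1. 'ppq' → match
2. 'p' → no match
3. 'rpr' → match
4. '' → match
5. 'pq' → no match
6. 'prr' → match
7. 'rr' → no match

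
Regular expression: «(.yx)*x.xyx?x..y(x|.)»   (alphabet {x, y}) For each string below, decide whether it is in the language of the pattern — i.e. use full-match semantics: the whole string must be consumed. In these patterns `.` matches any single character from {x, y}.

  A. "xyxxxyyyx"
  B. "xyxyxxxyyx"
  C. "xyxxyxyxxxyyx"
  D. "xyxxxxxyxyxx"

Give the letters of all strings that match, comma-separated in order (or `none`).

B, C

A → no match
B → match
C → match
D → no match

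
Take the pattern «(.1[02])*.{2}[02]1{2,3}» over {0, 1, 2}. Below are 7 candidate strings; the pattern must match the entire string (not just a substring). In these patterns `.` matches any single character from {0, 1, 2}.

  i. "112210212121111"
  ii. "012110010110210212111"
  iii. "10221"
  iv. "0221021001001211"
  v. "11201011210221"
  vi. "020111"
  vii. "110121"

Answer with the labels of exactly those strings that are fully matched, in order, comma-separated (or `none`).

i → no match
ii → match
iii → no match
iv → no match
v → no match
vi → match
vii → no match

ii, vi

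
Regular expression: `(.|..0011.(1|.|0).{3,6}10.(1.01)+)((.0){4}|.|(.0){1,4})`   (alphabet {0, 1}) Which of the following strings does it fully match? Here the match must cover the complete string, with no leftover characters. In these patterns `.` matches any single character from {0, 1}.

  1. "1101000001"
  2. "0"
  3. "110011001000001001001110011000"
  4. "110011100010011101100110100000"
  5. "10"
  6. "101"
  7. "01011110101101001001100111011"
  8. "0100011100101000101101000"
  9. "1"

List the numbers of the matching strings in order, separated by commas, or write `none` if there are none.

5

1. "1101000001" → no match
2. "0" → no match
3 → no match
4 → no match
5. "10" → match
6. "101" → no match
7 → no match
8 → no match
9. "1" → no match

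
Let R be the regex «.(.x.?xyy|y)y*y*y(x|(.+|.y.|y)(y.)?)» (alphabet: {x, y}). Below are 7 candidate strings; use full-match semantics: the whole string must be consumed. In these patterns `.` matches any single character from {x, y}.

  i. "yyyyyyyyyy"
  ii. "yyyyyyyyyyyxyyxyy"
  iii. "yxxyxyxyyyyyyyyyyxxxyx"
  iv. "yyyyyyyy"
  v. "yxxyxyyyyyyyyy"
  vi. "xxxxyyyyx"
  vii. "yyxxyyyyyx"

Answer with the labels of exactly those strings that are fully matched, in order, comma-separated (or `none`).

i, ii, iv, v, vi, vii

i. "yyyyyyyyyy" → match
ii → match
iii → no match
iv. "yyyyyyyy" → match
v → match
vi. "xxxxyyyyx" → match
vii. "yyxxyyyyyx" → match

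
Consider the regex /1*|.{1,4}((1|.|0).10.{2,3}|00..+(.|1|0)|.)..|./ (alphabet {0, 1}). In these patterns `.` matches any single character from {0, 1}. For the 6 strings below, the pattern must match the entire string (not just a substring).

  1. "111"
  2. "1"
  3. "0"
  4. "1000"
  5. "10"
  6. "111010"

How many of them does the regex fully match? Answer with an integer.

5

1. "111" → match
2. "1" → match
3. "0" → match
4. "1000" → match
5. "10" → no match
6. "111010" → match
Total matched: 5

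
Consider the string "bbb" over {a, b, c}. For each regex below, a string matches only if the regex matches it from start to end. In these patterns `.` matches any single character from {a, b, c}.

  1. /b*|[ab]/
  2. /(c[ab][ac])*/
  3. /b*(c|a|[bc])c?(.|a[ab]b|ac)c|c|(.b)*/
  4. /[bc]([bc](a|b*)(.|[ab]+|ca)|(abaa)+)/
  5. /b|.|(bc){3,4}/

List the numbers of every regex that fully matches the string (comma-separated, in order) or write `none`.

1, 4

1 → match
2 → no match
3 → no match
4 → match
5 → no match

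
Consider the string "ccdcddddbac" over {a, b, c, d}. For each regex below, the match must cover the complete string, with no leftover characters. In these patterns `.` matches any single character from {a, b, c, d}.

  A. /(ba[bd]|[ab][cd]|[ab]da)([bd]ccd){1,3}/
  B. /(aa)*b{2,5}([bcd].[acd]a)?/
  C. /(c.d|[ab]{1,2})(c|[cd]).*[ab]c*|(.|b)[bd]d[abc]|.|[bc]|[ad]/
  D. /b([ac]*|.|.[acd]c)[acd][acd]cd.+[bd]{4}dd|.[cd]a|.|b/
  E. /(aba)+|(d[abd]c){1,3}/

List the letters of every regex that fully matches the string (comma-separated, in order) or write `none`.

A → no match — must end with "ccd"
B → no match
C → match
D → no match
E → no match

C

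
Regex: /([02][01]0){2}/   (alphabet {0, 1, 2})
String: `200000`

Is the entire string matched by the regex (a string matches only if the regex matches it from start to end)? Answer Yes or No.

Yes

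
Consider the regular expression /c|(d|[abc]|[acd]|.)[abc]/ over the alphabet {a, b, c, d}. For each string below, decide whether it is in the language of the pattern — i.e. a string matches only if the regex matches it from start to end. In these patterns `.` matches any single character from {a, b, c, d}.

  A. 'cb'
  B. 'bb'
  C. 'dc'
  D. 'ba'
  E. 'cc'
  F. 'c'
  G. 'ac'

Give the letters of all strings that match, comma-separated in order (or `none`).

A, B, C, D, E, F, G

A → match
B → match
C → match
D → match
E → match
F → match
G → match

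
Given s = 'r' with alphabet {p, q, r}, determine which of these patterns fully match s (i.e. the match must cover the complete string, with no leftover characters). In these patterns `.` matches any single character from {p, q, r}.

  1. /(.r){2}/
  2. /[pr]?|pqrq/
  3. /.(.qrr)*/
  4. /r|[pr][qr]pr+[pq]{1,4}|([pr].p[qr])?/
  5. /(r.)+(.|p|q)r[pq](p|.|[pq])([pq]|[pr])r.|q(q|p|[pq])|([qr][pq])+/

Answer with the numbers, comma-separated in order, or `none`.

1 → no match
2 → match
3 → match
4 → match
5 → no match

2, 3, 4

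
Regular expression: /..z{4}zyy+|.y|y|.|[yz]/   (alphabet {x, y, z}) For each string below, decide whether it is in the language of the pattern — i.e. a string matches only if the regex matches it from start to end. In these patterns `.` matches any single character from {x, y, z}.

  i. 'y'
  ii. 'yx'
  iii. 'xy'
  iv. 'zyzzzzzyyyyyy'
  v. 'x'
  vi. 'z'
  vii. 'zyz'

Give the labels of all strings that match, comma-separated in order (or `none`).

i, iii, iv, v, vi

i → match
ii → no match
iii → match
iv → match
v → match
vi → match
vii → no match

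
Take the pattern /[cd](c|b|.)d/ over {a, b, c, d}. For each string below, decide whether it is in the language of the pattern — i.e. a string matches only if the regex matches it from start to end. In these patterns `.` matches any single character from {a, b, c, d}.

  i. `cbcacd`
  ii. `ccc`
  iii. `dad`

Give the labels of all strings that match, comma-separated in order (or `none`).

i → no match
ii → no match — must end with `d`
iii → match

iii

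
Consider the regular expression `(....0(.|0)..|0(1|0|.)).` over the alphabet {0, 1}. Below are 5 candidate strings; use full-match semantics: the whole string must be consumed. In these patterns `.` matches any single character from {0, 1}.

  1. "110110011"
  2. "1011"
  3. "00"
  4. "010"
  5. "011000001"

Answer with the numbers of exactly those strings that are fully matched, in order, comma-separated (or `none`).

1. "110110011" → no match
2. "1011" → no match
3. "00" → no match
4. "010" → match
5. "011000001" → match

4, 5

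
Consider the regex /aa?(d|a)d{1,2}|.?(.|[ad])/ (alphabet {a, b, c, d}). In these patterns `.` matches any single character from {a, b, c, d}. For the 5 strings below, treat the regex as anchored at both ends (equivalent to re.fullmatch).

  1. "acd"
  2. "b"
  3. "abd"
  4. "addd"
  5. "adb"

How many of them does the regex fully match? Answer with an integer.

1 → no match
2 → match
3 → no match
4 → match
5 → no match
Total matched: 2

2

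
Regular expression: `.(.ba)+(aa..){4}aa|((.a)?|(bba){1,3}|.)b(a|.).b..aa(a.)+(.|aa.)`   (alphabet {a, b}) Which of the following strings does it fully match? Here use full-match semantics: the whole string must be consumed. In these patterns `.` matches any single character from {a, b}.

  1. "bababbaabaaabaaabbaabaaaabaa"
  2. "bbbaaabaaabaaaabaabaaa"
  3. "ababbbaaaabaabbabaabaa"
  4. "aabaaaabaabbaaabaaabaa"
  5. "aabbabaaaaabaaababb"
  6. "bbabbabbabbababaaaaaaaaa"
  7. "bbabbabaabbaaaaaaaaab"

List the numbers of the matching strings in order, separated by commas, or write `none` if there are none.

1, 2, 4, 5, 6, 7

1 → match
2 → match
3 → no match
4 → match
5 → match
6 → match
7 → match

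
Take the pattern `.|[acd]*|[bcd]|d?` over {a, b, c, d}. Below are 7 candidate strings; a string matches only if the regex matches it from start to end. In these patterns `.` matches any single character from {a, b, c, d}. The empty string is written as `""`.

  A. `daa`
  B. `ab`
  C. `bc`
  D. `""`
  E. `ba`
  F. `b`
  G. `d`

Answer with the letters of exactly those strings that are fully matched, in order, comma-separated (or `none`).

A. `daa` → match
B. `ab` → no match
C. `bc` → no match
D. `""` → match
E. `ba` → no match
F. `b` → match
G. `d` → match

A, D, F, G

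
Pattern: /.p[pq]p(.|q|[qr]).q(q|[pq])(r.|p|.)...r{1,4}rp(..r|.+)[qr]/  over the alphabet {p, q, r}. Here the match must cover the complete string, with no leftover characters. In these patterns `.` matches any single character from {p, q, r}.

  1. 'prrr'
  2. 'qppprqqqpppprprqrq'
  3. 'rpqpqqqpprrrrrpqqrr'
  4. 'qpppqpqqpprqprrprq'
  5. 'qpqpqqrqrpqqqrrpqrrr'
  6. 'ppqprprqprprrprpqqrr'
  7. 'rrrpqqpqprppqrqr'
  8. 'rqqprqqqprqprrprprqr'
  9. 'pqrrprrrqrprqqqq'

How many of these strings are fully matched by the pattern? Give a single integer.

1

1 → no match
2 → no match
3 → match
4 → no match
5 → no match
6 → no match
7 → no match
8 → no match
9 → no match
Total matched: 1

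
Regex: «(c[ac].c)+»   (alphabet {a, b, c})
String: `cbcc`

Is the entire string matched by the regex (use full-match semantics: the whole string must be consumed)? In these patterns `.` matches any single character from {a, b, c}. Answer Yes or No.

No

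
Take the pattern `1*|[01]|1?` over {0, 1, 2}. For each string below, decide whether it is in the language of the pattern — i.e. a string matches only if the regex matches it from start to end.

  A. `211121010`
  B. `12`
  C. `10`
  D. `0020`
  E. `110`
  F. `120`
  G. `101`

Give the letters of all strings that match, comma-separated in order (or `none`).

none

A → no match
B → no match
C → no match
D → no match
E → no match
F → no match
G → no match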